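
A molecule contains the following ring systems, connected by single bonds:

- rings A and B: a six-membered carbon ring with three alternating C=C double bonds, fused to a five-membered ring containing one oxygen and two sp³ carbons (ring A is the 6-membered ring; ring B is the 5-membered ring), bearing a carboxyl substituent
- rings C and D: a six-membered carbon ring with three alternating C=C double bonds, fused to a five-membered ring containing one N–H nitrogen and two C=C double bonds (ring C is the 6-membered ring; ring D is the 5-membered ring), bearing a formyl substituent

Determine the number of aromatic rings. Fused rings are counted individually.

Ring A has a continuous p-orbital overlap around the ring; 3 ring double bonds give 6 π electrons. That satisfies 4n+2 with n=1, so ring A is aromatic (benzene ring).
Ring B has two sp³ carbons, so it is not fully conjugated — not aromatic (oxolane ring).
Rings C and D form a fused bicyclic system (with one N–H) with 9 sp² atoms and 10 π electrons from ring double bonds plus a heteroatom lone pair. 10 = 4(2)+2, so the system is aromatic and both rings count as aromatic (indole).
Aromatic: A, C, D. Total: 3.

3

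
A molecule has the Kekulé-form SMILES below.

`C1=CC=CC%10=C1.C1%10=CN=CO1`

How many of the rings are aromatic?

The SMILES encodes a six-membered carbon ring with three alternating C=C double bonds; a five-membered ring with an oxygen at position 1 and a nitrogen at position 3 (in a C=N bond), with two double bonds.
The 6-membered ring is fully conjugated (every ring atom contributes a p orbital); 3 ring double bonds give 6 π electrons. That satisfies 4n+2 with n=1, so it is aromatic (benzene).
The 5-membered ring with one oxygen and one =N– has a continuous p-orbital overlap around the ring; 2 ring double bonds (4 π electrons) plus a heteroatom lone pair (2) give 6 π electrons. 6 = 4(1)+2, so it is aromatic (oxazole).
2 of the 2 rings are aromatic. Total: 2.

2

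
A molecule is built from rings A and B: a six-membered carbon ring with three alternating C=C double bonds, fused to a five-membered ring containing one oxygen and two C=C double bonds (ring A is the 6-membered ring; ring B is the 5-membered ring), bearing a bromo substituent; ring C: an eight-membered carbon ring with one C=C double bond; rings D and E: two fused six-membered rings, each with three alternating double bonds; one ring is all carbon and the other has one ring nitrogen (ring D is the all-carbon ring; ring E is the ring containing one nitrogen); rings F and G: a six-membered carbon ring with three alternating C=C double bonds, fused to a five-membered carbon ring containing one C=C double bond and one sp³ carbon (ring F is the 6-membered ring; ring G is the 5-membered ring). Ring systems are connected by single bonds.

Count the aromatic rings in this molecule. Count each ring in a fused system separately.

5

Rings A and B form a fused bicyclic system (with one oxygen) with 9 sp² atoms and 10 π electrons from ring double bonds plus a heteroatom lone pair. 10 = 4(2)+2, so the system is aromatic and both rings count as aromatic (benzofuran).
Ring C has six sp³ carbons, so it is not fully conjugated — not aromatic (cyclooctene).
Rings D and E form a fused bicyclic system (with one nitrogen) with 10 sp² atoms and 10 π electrons from ring double bonds. 10 = 4(2)+2, so the system is aromatic and both rings count as aromatic (quinoline).
Ring F is planar and fully conjugated; 3 ring double bonds give 6 π electrons. 6 = 4(1)+2, so ring F is aromatic (benzene ring).
Ring G has one sp³ carbon, so it is not fully conjugated — not aromatic (cyclopentene ring).
Aromatic: A, B, D, E, F. Total: 5.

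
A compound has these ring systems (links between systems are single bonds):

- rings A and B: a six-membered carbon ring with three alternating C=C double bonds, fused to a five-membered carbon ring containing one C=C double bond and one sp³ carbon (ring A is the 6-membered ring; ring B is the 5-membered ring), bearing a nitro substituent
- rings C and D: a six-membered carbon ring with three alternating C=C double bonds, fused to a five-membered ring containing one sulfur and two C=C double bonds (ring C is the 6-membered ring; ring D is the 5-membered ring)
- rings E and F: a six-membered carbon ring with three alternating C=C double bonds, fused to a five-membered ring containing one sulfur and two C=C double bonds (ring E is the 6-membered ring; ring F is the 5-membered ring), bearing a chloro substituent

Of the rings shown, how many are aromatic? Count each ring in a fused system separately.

5

Ring A has a continuous p-orbital overlap around the ring; 3 ring double bonds give 6 π electrons. 6 = 4(1)+2, so ring A is aromatic (benzene ring).
Ring B has one sp³ carbon, so it is not fully conjugated — not aromatic (cyclopentene ring).
Rings C and D form a fused bicyclic system (with one sulfur) with 9 sp² atoms and 10 π electrons from ring double bonds plus a heteroatom lone pair. 10 = 4(2)+2, so the system is aromatic and both rings count as aromatic (benzothiophene).
Rings E and F form a fused bicyclic system (with one sulfur) with 9 sp² atoms and 10 π electrons from ring double bonds plus a heteroatom lone pair. 10 = 4(2)+2, so the system is aromatic and both rings count as aromatic (benzothiophene).
Aromatic: A, C, D, E, F. Total: 5.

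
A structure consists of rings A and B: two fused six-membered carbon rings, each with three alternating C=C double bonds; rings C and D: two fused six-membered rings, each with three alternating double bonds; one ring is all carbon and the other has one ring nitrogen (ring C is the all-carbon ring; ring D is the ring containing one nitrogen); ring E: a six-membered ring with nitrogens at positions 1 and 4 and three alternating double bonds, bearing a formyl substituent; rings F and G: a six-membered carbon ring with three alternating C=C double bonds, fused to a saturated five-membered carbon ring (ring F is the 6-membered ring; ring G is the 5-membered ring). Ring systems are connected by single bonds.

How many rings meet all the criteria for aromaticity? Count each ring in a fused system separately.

6

Rings A and B form a fused bicyclic system with 10 sp² atoms and 10 π electrons from ring double bonds. 10 = 4(2)+2, so the system is aromatic and both rings count as aromatic (naphthalene).
Rings C and D form a fused bicyclic system (with one nitrogen) with 10 sp² atoms and 10 π electrons from ring double bonds. 10 = 4(2)+2, so the system is aromatic and both rings count as aromatic (quinoline).
Ring E has a continuous p-orbital overlap around the ring; 3 ring double bonds give 6 π electrons. That satisfies 4n+2 with n=1, so ring E is aromatic (pyrazine).
Ring F is planar and fully conjugated; 3 ring double bonds give 6 π electrons. That satisfies 4n+2 with n=1, so ring F is aromatic (benzene ring).
Ring G has three sp³ carbons, so it is not fully conjugated — not aromatic (cyclopentane ring).
Aromatic: A, B, C, D, E, F. Total: 6.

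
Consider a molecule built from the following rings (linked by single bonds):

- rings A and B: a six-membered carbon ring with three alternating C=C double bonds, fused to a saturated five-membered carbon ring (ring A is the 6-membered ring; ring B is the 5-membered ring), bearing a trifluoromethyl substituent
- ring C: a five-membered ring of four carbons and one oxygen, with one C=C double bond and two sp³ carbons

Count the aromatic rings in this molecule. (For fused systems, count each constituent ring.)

1

Ring A is planar and fully conjugated; 3 ring double bonds give 6 π electrons. 6 = 4(1)+2, so ring A is aromatic (benzene ring).
Ring B has three sp³ carbons, so it is not fully conjugated — not aromatic (cyclopentane ring).
Ring C has two sp³ carbons, so it is not fully conjugated — not aromatic (2,3-dihydrofuran).
Aromatic: A. Total: 1.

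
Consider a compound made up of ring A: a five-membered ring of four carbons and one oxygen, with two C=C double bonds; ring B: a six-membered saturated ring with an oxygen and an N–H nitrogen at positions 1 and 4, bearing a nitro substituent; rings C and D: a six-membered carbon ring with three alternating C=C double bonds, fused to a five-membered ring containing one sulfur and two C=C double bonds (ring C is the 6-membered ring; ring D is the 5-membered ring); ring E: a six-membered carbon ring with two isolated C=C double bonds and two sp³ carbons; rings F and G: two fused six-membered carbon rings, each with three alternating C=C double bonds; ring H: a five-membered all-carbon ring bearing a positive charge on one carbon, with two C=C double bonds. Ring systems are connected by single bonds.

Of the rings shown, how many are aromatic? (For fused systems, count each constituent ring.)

Ring A is planar and fully conjugated; 2 ring double bonds (4 π electrons) plus a heteroatom lone pair (2) give 6 π electrons. That satisfies 4n+2 with n=1, so ring A is aromatic (furan).
Ring B has only sp³ atoms, so it is not fully conjugated — not aromatic (morpholine).
Rings C and D form a fused bicyclic system (with one sulfur) with 9 sp² atoms and 10 π electrons from ring double bonds plus a heteroatom lone pair. 10 = 4(2)+2, so the system is aromatic and both rings count as aromatic (benzothiophene).
Ring E has two sp³ carbons, so it is not fully conjugated — not aromatic (1,4-cyclohexadiene).
Rings F and G form a fused bicyclic system with 10 sp² atoms and 10 π electrons from ring double bonds. 10 = 4(2)+2, so the system is aromatic and both rings count as aromatic (naphthalene).
Ring H has only sp² ring atoms; a planar conformation would have a fully conjugated π system of 4 electrons. But 4 = 4(1), which is 4n not 4n+2, so ring H is not aromatic (cyclopentadienyl cation).
Aromatic: A, C, D, F, G. Total: 5.

5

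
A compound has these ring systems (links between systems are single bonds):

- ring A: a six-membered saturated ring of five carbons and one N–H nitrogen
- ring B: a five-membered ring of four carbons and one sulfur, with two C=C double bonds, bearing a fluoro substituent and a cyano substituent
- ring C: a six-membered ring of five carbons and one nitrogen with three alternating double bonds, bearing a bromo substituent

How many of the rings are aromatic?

2

Ring A has only sp³ atoms, so it is not fully conjugated — not aromatic (piperidine).
Ring B is fully conjugated (every ring atom contributes a p orbital); 2 ring double bonds (4 π electrons) plus a heteroatom lone pair (2) give 6 π electrons. Since 6 = 4n+2 (n=1), ring B is aromatic (thiophene).
Ring C is fully conjugated (every ring atom contributes a p orbital); 3 ring double bonds give 6 π electrons. 6 = 4(1)+2, so ring C is aromatic (pyridine).
Aromatic: B, C. Total: 2.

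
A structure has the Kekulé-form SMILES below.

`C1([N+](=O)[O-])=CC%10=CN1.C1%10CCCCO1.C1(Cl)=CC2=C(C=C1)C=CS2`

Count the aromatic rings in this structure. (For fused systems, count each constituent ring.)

The SMILES encodes a five-membered ring of four carbons and one nitrogen bearing a hydrogen, with two C=C double bonds; a six-membered saturated ring of five carbons and one oxygen; a six-membered carbon ring with three alternating C=C double bonds, fused to a five-membered ring containing one sulfur and two C=C double bonds.
The 5-membered ring with one N–H is planar and fully conjugated; 2 ring double bonds (4 π electrons) plus a heteroatom lone pair (2) give 6 π electrons. That satisfies 4n+2 with n=1, so it is aromatic (pyrrole).
The 6-membered ring with one oxygen has only sp³ atoms, so it is not fully conjugated — not aromatic (tetrahydropyran).
The fused 6/5-membered bicyclic (with one sulfur) is a single π system with 9 sp² atoms and 10 π electrons from ring double bonds plus a heteroatom lone pair. 10 = 4(2)+2, so the system is aromatic and both rings count as aromatic (benzothiophene).
3 of the 4 rings are aromatic. Total: 3.

3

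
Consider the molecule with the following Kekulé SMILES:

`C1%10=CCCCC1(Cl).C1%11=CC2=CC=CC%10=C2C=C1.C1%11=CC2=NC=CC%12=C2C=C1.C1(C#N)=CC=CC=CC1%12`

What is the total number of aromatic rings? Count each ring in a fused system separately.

4

The SMILES encodes a six-membered carbon ring with one C=C double bond; two fused six-membered carbon rings, each with three alternating C=C double bonds; two fused six-membered rings, each with three alternating double bonds; one ring is all carbon and the other has one ring nitrogen; a seven-membered carbon ring with three C=C double bonds and one sp³ carbon.
The 6-membered ring has four sp³ carbons, so it is not fully conjugated — not aromatic (cyclohexene).
The fused 6/6-membered bicyclic is a single π system with 10 sp² atoms and 10 π electrons from ring double bonds. 10 = 4(2)+2, so the system is aromatic and both rings count as aromatic (naphthalene).
The fused 6/6-membered bicyclic (with one nitrogen) is a single π system with 10 sp² atoms and 10 π electrons from ring double bonds. 10 = 4(2)+2, so the system is aromatic and both rings count as aromatic (quinoline).
The 7-membered ring has one sp³ carbon, so it is not fully conjugated — not aromatic (cycloheptatriene).
4 of the 6 rings are aromatic. Total: 4.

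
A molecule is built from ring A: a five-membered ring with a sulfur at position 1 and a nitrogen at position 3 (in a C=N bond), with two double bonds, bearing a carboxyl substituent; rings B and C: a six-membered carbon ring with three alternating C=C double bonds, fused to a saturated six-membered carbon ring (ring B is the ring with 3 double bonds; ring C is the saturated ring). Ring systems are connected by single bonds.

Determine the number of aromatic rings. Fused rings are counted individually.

Ring A is planar and fully conjugated; 2 ring double bonds (4 π electrons) plus a heteroatom lone pair (2) give 6 π electrons. 6 = 4(1)+2, so ring A is aromatic (thiazole).
Ring B is fully conjugated (every ring atom contributes a p orbital); 3 ring double bonds give 6 π electrons. That satisfies 4n+2 with n=1, so ring B is aromatic (benzene ring).
Ring C has four sp³ carbons, so it is not fully conjugated — not aromatic (cyclohexane ring).
Aromatic: A, B. Total: 2.

2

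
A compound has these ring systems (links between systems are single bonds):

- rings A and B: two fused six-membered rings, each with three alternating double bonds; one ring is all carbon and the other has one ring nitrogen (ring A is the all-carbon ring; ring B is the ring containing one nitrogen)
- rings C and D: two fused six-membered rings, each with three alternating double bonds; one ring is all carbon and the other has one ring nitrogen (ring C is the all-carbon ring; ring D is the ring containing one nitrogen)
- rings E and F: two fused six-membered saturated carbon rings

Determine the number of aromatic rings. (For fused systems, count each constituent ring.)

4

Rings A and B form a fused bicyclic system (with one nitrogen) with 10 sp² atoms and 10 π electrons from ring double bonds. 10 = 4(2)+2, so the system is aromatic and both rings count as aromatic (quinoline).
Rings C and D form a fused bicyclic system (with one nitrogen) with 10 sp² atoms and 10 π electrons from ring double bonds. 10 = 4(2)+2, so the system is aromatic and both rings count as aromatic (quinoline).
Ring E has only sp³ atoms, so it is not fully conjugated — not aromatic (cyclohexane ring).
Ring F has only sp³ atoms, so it is not fully conjugated — not aromatic (cyclohexane ring).
Aromatic: A, B, C, D. Total: 4.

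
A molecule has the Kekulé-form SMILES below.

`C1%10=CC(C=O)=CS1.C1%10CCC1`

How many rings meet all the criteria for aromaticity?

The SMILES encodes a five-membered ring of four carbons and one sulfur, with two C=C double bonds; a four-membered saturated carbon ring.
The 5-membered ring with one sulfur is fully conjugated (every ring atom contributes a p orbital); 2 ring double bonds (4 π electrons) plus a heteroatom lone pair (2) give 6 π electrons. 6 = 4(1)+2, so it is aromatic (thiophene).
The 4-membered ring has only sp³ atoms, so it is not fully conjugated — not aromatic (cyclobutane).
1 of the 2 rings is aromatic. Total: 1.

1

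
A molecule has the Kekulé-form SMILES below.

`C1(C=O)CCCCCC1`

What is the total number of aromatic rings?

0

The SMILES encodes a seven-membered saturated carbon ring.
The 7-membered ring has only sp³ atoms, so it is not fully conjugated — not aromatic (cycloheptane).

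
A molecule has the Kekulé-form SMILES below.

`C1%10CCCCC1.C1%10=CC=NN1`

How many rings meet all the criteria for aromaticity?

1

The SMILES encodes a six-membered saturated carbon ring; a five-membered ring with two adjacent nitrogens (one bearing H, one in a double bond) and two double bonds.
The 6-membered ring has only sp³ atoms, so it is not fully conjugated — not aromatic (cyclohexane).
The 5-membered ring with two adjacent nitrogens (one N–H, one =N–) is planar and fully conjugated; 2 ring double bonds (4 π electrons) plus a heteroatom lone pair (2) give 6 π electrons. 6 = 4(1)+2, so it is aromatic (pyrazole).
1 of the 2 rings is aromatic. Total: 1.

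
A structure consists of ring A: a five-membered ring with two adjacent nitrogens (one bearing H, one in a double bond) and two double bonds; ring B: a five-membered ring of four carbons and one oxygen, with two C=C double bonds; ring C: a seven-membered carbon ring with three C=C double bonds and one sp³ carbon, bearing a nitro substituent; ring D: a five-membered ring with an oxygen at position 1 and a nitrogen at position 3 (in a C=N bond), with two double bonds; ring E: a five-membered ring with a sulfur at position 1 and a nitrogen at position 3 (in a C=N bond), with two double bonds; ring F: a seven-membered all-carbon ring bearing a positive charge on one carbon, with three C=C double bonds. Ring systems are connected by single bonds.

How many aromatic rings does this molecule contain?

Ring A is planar and fully conjugated; 2 ring double bonds (4 π electrons) plus a heteroatom lone pair (2) give 6 π electrons. 6 = 4(1)+2, so ring A is aromatic (pyrazole).
Ring B is fully conjugated (every ring atom contributes a p orbital); 2 ring double bonds (4 π electrons) plus a heteroatom lone pair (2) give 6 π electrons. That satisfies 4n+2 with n=1, so ring B is aromatic (furan).
Ring C has one sp³ carbon, so it is not fully conjugated — not aromatic (cycloheptatriene).
Ring D is fully conjugated (every ring atom contributes a p orbital); 2 ring double bonds (4 π electrons) plus a heteroatom lone pair (2) give 6 π electrons. Since 6 = 4n+2 (n=1), ring D is aromatic (oxazole).
Ring E is planar and fully conjugated; 2 ring double bonds (4 π electrons) plus a heteroatom lone pair (2) give 6 π electrons. That satisfies 4n+2 with n=1, so ring E is aromatic (thiazole).
Ring F has a continuous p-orbital overlap around the ring; 3 ring double bonds (6 π electrons) plus the carbocation's empty p orbital (0, but keeps the ring conjugated) give 6 π electrons. Since 6 = 4n+2 (n=1), ring F is aromatic (tropylium cation).
Aromatic: A, B, D, E, F. Total: 5.

5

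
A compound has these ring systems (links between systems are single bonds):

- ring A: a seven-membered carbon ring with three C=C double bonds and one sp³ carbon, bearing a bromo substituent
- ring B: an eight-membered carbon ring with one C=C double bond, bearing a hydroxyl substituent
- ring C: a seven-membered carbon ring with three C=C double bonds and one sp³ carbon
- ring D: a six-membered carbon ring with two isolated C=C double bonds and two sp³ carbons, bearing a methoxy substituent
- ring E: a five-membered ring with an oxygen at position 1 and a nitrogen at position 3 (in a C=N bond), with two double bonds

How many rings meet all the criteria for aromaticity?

Ring A has one sp³ carbon, so it is not fully conjugated — not aromatic (cycloheptatriene).
Ring B has six sp³ carbons, so it is not fully conjugated — not aromatic (cyclooctene).
Ring C has one sp³ carbon, so it is not fully conjugated — not aromatic (cycloheptatriene).
Ring D has two sp³ carbons, so it is not fully conjugated — not aromatic (1,4-cyclohexadiene).
Ring E is fully conjugated (every ring atom contributes a p orbital); 2 ring double bonds (4 π electrons) plus a heteroatom lone pair (2) give 6 π electrons. 6 = 4(1)+2, so ring E is aromatic (oxazole).
Aromatic: E. Total: 1.

1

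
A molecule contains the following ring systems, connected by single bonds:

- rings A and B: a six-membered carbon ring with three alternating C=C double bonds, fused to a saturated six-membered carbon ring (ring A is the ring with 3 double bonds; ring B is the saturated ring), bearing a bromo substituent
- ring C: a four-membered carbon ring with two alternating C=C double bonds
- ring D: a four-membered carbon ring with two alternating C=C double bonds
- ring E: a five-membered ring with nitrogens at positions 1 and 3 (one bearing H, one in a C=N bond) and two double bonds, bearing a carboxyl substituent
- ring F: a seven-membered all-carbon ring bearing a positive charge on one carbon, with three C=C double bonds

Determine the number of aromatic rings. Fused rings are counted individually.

3

Ring A is planar and fully conjugated; 3 ring double bonds give 6 π electrons. 6 = 4(1)+2, so ring A is aromatic (benzene ring).
Ring B has four sp³ carbons, so it is not fully conjugated — not aromatic (cyclohexane ring).
Ring C has only sp² ring atoms; a planar conformation would have a fully conjugated π system of 4 electrons. But 4 = 4(1), which is 4n not 4n+2, so ring C is not aromatic (cyclobutadiene) — cyclobutadiene is antiaromatic and distorts to a rectangle.
Ring D has only sp² ring atoms; a planar conformation would have a fully conjugated π system of 4 electrons. But 4 = 4(1), which is 4n not 4n+2, so ring D is not aromatic (cyclobutadiene) — cyclobutadiene is antiaromatic and distorts to a rectangle.
Ring E is fully conjugated (every ring atom contributes a p orbital); 2 ring double bonds (4 π electrons) plus a heteroatom lone pair (2) give 6 π electrons. 6 = 4(1)+2, so ring E is aromatic (imidazole).
Ring F is planar and fully conjugated; 3 ring double bonds (6 π electrons) plus the carbocation's empty p orbital (0, but keeps the ring conjugated) give 6 π electrons. 6 = 4(1)+2, so ring F is aromatic (tropylium cation).
Aromatic: A, E, F. Total: 3.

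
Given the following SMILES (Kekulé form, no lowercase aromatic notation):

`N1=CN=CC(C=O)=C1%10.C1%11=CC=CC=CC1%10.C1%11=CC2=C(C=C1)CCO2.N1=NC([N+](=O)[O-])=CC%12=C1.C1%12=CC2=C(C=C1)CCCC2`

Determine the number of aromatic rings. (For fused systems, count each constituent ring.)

4

The SMILES encodes a six-membered ring with nitrogens at positions 1 and 3 and three alternating double bonds; a seven-membered carbon ring with three C=C double bonds and one sp³ carbon; a six-membered carbon ring with three alternating C=C double bonds, fused to a five-membered ring containing one oxygen and two sp³ carbons; a six-membered ring with two adjacent nitrogens and three alternating double bonds; a six-membered carbon ring with three alternating C=C double bonds, fused to a saturated six-membered carbon ring.
The 6-membered ring with two nitrogens (1,3) has a continuous p-orbital overlap around the ring; 3 ring double bonds give 6 π electrons. 6 = 4(1)+2, so it is aromatic (pyrimidine).
The 7-membered ring has one sp³ carbon, so it is not fully conjugated — not aromatic (cycloheptatriene).
The 6-membered ring is planar and fully conjugated; 3 ring double bonds give 6 π electrons. Since 6 = 4n+2 (n=1), it is aromatic (benzene ring).
The 5-membered ring with one oxygen has two sp³ carbons, so it is not fully conjugated — not aromatic (oxolane ring).
The 6-membered ring with two nitrogens (1,2) is fully conjugated (every ring atom contributes a p orbital); 3 ring double bonds give 6 π electrons. That satisfies 4n+2 with n=1, so it is aromatic (pyridazine).
The second 6-membered ring has a continuous p-orbital overlap around the ring; 3 ring double bonds give 6 π electrons. Since 6 = 4n+2 (n=1), it is aromatic (benzene ring).
The third 6-membered ring has four sp³ carbons, so it is not fully conjugated — not aromatic (cyclohexane ring).
4 of the 7 rings are aromatic. Total: 4.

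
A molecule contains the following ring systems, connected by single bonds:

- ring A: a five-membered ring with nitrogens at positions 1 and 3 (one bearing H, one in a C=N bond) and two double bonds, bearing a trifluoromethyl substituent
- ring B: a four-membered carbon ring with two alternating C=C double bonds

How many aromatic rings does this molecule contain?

1

Ring A has a continuous p-orbital overlap around the ring; 2 ring double bonds (4 π electrons) plus a heteroatom lone pair (2) give 6 π electrons. 6 = 4(1)+2, so ring A is aromatic (imidazole).
Ring B has only sp² ring atoms; a planar conformation would have a fully conjugated π system of 4 electrons. But 4 = 4(1), which is 4n not 4n+2, so ring B is not aromatic (cyclobutadiene) — cyclobutadiene is antiaromatic and distorts to a rectangle.
Aromatic: A. Total: 1.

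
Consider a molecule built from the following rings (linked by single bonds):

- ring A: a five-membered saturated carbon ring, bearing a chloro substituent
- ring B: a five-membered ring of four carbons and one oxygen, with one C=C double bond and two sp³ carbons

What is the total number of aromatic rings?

Ring A has only sp³ atoms, so it is not fully conjugated — not aromatic (cyclopentane).
Ring B has two sp³ carbons, so it is not fully conjugated — not aromatic (2,3-dihydrofuran).
No ring is aromatic. Total: 0.

0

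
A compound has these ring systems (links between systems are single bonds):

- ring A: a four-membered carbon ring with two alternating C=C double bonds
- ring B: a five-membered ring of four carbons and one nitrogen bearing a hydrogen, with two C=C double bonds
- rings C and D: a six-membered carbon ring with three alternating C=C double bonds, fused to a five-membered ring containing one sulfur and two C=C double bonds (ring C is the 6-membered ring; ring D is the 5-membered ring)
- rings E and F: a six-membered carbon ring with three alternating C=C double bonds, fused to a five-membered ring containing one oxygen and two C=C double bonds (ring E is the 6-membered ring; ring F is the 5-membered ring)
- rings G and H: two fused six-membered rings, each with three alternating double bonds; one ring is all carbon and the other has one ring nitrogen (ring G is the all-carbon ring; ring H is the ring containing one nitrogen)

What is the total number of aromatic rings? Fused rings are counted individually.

Ring A has only sp² ring atoms; a planar conformation would have a fully conjugated π system of 4 electrons. But 4 = 4(1), which is 4n not 4n+2, so ring A is not aromatic (cyclobutadiene) — cyclobutadiene is antiaromatic and distorts to a rectangle.
Ring B is fully conjugated (every ring atom contributes a p orbital); 2 ring double bonds (4 π electrons) plus a heteroatom lone pair (2) give 6 π electrons. Since 6 = 4n+2 (n=1), ring B is aromatic (pyrrole).
Rings C and D form a fused bicyclic system (with one sulfur) with 9 sp² atoms and 10 π electrons from ring double bonds plus a heteroatom lone pair. 10 = 4(2)+2, so the system is aromatic and both rings count as aromatic (benzothiophene).
Rings E and F form a fused bicyclic system (with one oxygen) with 9 sp² atoms and 10 π electrons from ring double bonds plus a heteroatom lone pair. 10 = 4(2)+2, so the system is aromatic and both rings count as aromatic (benzofuran).
Rings G and H form a fused bicyclic system (with one nitrogen) with 10 sp² atoms and 10 π electrons from ring double bonds. 10 = 4(2)+2, so the system is aromatic and both rings count as aromatic (quinoline).
Aromatic: B, C, D, E, F, G, H. Total: 7.

7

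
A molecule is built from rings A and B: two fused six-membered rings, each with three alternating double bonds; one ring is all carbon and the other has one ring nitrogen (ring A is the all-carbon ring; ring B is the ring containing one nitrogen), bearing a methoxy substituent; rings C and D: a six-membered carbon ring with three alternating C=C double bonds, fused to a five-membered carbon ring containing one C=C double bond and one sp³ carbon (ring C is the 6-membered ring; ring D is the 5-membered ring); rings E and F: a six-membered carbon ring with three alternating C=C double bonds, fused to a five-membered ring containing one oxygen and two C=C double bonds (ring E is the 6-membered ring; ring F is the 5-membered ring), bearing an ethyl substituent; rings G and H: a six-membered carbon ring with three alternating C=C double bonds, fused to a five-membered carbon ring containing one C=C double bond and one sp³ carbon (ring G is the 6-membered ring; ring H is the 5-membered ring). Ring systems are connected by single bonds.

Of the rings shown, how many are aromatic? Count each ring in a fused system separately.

6

Rings A and B form a fused bicyclic system (with one nitrogen) with 10 sp² atoms and 10 π electrons from ring double bonds. 10 = 4(2)+2, so the system is aromatic and both rings count as aromatic (quinoline).
Ring C has a continuous p-orbital overlap around the ring; 3 ring double bonds give 6 π electrons. 6 = 4(1)+2, so ring C is aromatic (benzene ring).
Ring D has one sp³ carbon, so it is not fully conjugated — not aromatic (cyclopentene ring).
Rings E and F form a fused bicyclic system (with one oxygen) with 9 sp² atoms and 10 π electrons from ring double bonds plus a heteroatom lone pair. 10 = 4(2)+2, so the system is aromatic and both rings count as aromatic (benzofuran).
Ring G is planar and fully conjugated; 3 ring double bonds give 6 π electrons. That satisfies 4n+2 with n=1, so ring G is aromatic (benzene ring).
Ring H has one sp³ carbon, so it is not fully conjugated — not aromatic (cyclopentene ring).
Aromatic: A, B, C, E, F, G. Total: 6.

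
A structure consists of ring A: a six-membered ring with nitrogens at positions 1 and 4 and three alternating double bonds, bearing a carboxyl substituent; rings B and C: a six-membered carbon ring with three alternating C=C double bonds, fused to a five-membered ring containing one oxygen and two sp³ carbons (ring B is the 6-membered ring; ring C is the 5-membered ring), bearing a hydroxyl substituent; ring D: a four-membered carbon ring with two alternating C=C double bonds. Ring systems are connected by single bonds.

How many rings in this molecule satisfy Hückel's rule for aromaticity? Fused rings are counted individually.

Ring A is planar and fully conjugated; 3 ring double bonds give 6 π electrons. That satisfies 4n+2 with n=1, so ring A is aromatic (pyrazine).
Ring B is planar and fully conjugated; 3 ring double bonds give 6 π electrons. Since 6 = 4n+2 (n=1), ring B is aromatic (benzene ring).
Ring C has two sp³ carbons, so it is not fully conjugated — not aromatic (oxolane ring).
Ring D has only sp² ring atoms; a planar conformation would have a fully conjugated π system of 4 electrons. But 4 = 4(1), which is 4n not 4n+2, so ring D is not aromatic (cyclobutadiene) — cyclobutadiene is antiaromatic and distorts to a rectangle.
Aromatic: A, B. Total: 2.

2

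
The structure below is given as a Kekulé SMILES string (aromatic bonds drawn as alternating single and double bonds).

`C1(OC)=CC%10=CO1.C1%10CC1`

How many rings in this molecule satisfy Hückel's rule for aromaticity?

1

The SMILES encodes a five-membered ring of four carbons and one oxygen, with two C=C double bonds; a three-membered saturated carbon ring.
The 5-membered ring with one oxygen has a continuous p-orbital overlap around the ring; 2 ring double bonds (4 π electrons) plus a heteroatom lone pair (2) give 6 π electrons. 6 = 4(1)+2, so it is aromatic (furan).
The 3-membered ring has only sp³ atoms, so it is not fully conjugated — not aromatic (cyclopropane).
1 of the 2 rings is aromatic. Total: 1.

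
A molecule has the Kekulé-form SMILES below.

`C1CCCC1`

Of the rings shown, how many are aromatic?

0

The SMILES encodes a five-membered saturated carbon ring.
The 5-membered ring has only sp³ atoms, so it is not fully conjugated — not aromatic (cyclopentane).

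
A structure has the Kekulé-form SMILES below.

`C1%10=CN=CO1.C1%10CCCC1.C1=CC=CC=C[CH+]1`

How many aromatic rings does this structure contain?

The SMILES encodes a five-membered ring with an oxygen at position 1 and a nitrogen at position 3 (in a C=N bond), with two double bonds; a five-membered saturated carbon ring; a seven-membered all-carbon ring bearing a positive charge on one carbon, with three C=C double bonds.
The 5-membered ring with one oxygen and one =N– is fully conjugated (every ring atom contributes a p orbital); 2 ring double bonds (4 π electrons) plus a heteroatom lone pair (2) give 6 π electrons. Since 6 = 4n+2 (n=1), it is aromatic (oxazole).
The 5-membered ring has only sp³ atoms, so it is not fully conjugated — not aromatic (cyclopentane).
The 7-membered ring is fully conjugated (every ring atom contributes a p orbital); 3 ring double bonds (6 π electrons) plus the carbocation's empty p orbital (0, but keeps the ring conjugated) give 6 π electrons. Since 6 = 4n+2 (n=1), it is aromatic (tropylium cation).
2 of the 3 rings are aromatic. Total: 2.

2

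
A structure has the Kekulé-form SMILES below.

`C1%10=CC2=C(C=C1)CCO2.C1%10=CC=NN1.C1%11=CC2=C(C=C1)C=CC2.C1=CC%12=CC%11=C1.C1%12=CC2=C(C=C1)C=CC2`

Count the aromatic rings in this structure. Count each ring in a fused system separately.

The SMILES encodes a six-membered carbon ring with three alternating C=C double bonds, fused to a five-membered ring containing one oxygen and two sp³ carbons; a five-membered ring with two adjacent nitrogens (one bearing H, one in a double bond) and two double bonds; a six-membered carbon ring with three alternating C=C double bonds, fused to a five-membered carbon ring containing one C=C double bond and one sp³ carbon; a six-membered carbon ring with three alternating C=C double bonds; a six-membered carbon ring with three alternating C=C double bonds, fused to a five-membered carbon ring containing one C=C double bond and one sp³ carbon.
The 6-membered ring is fully conjugated (every ring atom contributes a p orbital); 3 ring double bonds give 6 π electrons. 6 = 4(1)+2, so it is aromatic (benzene ring).
The 5-membered ring with one oxygen has two sp³ carbons, so it is not fully conjugated — not aromatic (oxolane ring).
The 5-membered ring with two adjacent nitrogens (one N–H, one =N–) has a continuous p-orbital overlap around the ring; 2 ring double bonds (4 π electrons) plus a heteroatom lone pair (2) give 6 π electrons. Since 6 = 4n+2 (n=1), it is aromatic (pyrazole).
The second 6-membered ring has a continuous p-orbital overlap around the ring; 3 ring double bonds give 6 π electrons. 6 = 4(1)+2, so it is aromatic (benzene ring).
The 5-membered ring has one sp³ carbon, so it is not fully conjugated — not aromatic (cyclopentene ring).
The third 6-membered ring is fully conjugated (every ring atom contributes a p orbital); 3 ring double bonds give 6 π electrons. Since 6 = 4n+2 (n=1), it is aromatic (benzene).
The fourth 6-membered ring is planar and fully conjugated; 3 ring double bonds give 6 π electrons. Since 6 = 4n+2 (n=1), it is aromatic (benzene ring).
The second 5-membered ring has one sp³ carbon, so it is not fully conjugated — not aromatic (cyclopentene ring).
5 of the 8 rings are aromatic. Total: 5.

5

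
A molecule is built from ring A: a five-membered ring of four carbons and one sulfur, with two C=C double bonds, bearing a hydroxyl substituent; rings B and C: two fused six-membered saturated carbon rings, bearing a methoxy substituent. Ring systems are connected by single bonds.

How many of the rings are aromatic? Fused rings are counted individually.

Ring A is planar and fully conjugated; 2 ring double bonds (4 π electrons) plus a heteroatom lone pair (2) give 6 π electrons. Since 6 = 4n+2 (n=1), ring A is aromatic (thiophene).
Ring B has only sp³ atoms, so it is not fully conjugated — not aromatic (cyclohexane ring).
Ring C has only sp³ atoms, so it is not fully conjugated — not aromatic (cyclohexane ring).
Aromatic: A. Total: 1.

1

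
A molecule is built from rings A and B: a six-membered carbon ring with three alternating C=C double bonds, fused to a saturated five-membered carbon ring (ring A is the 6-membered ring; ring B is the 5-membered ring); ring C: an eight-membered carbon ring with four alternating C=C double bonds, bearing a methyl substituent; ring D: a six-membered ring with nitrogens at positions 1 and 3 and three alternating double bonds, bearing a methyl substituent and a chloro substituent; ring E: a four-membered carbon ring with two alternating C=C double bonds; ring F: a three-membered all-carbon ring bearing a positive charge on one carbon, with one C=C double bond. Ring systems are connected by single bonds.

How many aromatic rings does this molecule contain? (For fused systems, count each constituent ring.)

3

Ring A is planar and fully conjugated; 3 ring double bonds give 6 π electrons. 6 = 4(1)+2, so ring A is aromatic (benzene ring).
Ring B has three sp³ carbons, so it is not fully conjugated — not aromatic (cyclopentane ring).
Ring C has only sp² ring atoms; a planar conformation would have a fully conjugated π system of 8 electrons. But 8 = 4(2), which is 4n not 4n+2, so ring C is not aromatic (cyclooctatetraene) — cyclooctatetraene distorts into a non-planar tub to avoid antiaromaticity.
Ring D is planar and fully conjugated; 3 ring double bonds give 6 π electrons. 6 = 4(1)+2, so ring D is aromatic (pyrimidine).
Ring E has only sp² ring atoms; a planar conformation would have a fully conjugated π system of 4 electrons. But 4 = 4(1), which is 4n not 4n+2, so ring E is not aromatic (cyclobutadiene) — cyclobutadiene is antiaromatic and distorts to a rectangle.
Ring F is fully conjugated (every ring atom contributes a p orbital); 1 ring double bond (2 π electrons) plus the carbocation's empty p orbital (0, but keeps the ring conjugated) give 2 π electrons. That satisfies 4n+2 with n=0, so ring F is aromatic (cyclopropenyl cation).
Aromatic: A, D, F. Total: 3.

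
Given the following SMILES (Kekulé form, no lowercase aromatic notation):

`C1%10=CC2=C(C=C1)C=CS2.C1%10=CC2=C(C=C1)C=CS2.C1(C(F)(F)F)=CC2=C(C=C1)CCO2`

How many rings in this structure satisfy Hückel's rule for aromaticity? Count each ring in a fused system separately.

The SMILES encodes a six-membered carbon ring with three alternating C=C double bonds, fused to a five-membered ring containing one sulfur and two C=C double bonds; a six-membered carbon ring with three alternating C=C double bonds, fused to a five-membered ring containing one sulfur and two C=C double bonds; a six-membered carbon ring with three alternating C=C double bonds, fused to a five-membered ring containing one oxygen and two sp³ carbons.
The fused 6/5-membered bicyclic (with one sulfur) is a single π system with 9 sp² atoms and 10 π electrons from ring double bonds plus a heteroatom lone pair. 10 = 4(2)+2, so the system is aromatic and both rings count as aromatic (benzothiophene).
The fused 6/5-membered bicyclic (with one sulfur) is a single π system with 9 sp² atoms and 10 π electrons from ring double bonds plus a heteroatom lone pair. 10 = 4(2)+2, so the system is aromatic and both rings count as aromatic (benzothiophene).
The 6-membered ring has a continuous p-orbital overlap around the ring; 3 ring double bonds give 6 π electrons. Since 6 = 4n+2 (n=1), it is aromatic (benzene ring).
The 5-membered ring with one oxygen has two sp³ carbons, so it is not fully conjugated — not aromatic (oxolane ring).
5 of the 6 rings are aromatic. Total: 5.

5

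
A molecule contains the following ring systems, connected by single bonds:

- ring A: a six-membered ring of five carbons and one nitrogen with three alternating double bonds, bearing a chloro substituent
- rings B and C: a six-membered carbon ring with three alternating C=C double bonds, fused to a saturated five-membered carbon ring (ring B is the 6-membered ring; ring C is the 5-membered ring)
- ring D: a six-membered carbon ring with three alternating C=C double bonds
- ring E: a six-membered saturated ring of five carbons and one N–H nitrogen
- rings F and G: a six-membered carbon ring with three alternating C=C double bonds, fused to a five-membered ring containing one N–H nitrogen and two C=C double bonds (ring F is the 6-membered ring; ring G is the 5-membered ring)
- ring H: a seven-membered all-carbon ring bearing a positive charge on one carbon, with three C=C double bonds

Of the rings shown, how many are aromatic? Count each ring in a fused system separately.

Ring A is fully conjugated (every ring atom contributes a p orbital); 3 ring double bonds give 6 π electrons. Since 6 = 4n+2 (n=1), ring A is aromatic (pyridine).
Ring B has a continuous p-orbital overlap around the ring; 3 ring double bonds give 6 π electrons. That satisfies 4n+2 with n=1, so ring B is aromatic (benzene ring).
Ring C has three sp³ carbons, so it is not fully conjugated — not aromatic (cyclopentane ring).
Ring D is fully conjugated (every ring atom contributes a p orbital); 3 ring double bonds give 6 π electrons. Since 6 = 4n+2 (n=1), ring D is aromatic (benzene).
Ring E has only sp³ atoms, so it is not fully conjugated — not aromatic (piperidine).
Rings F and G form a fused bicyclic system (with one N–H) with 9 sp² atoms and 10 π electrons from ring double bonds plus a heteroatom lone pair. 10 = 4(2)+2, so the system is aromatic and both rings count as aromatic (indole).
Ring H has a continuous p-orbital overlap around the ring; 3 ring double bonds (6 π electrons) plus the carbocation's empty p orbital (0, but keeps the ring conjugated) give 6 π electrons. Since 6 = 4n+2 (n=1), ring H is aromatic (tropylium cation).
Aromatic: A, B, D, F, G, H. Total: 6.

6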